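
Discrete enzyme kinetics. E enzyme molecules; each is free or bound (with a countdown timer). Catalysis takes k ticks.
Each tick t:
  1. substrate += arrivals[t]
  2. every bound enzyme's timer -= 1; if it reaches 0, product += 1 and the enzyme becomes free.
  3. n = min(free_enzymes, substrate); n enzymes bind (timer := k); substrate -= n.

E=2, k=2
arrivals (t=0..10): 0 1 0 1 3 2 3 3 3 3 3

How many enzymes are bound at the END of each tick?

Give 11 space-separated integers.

Answer: 0 1 1 1 2 2 2 2 2 2 2

Derivation:
t=0: arr=0 -> substrate=0 bound=0 product=0
t=1: arr=1 -> substrate=0 bound=1 product=0
t=2: arr=0 -> substrate=0 bound=1 product=0
t=3: arr=1 -> substrate=0 bound=1 product=1
t=4: arr=3 -> substrate=2 bound=2 product=1
t=5: arr=2 -> substrate=3 bound=2 product=2
t=6: arr=3 -> substrate=5 bound=2 product=3
t=7: arr=3 -> substrate=7 bound=2 product=4
t=8: arr=3 -> substrate=9 bound=2 product=5
t=9: arr=3 -> substrate=11 bound=2 product=6
t=10: arr=3 -> substrate=13 bound=2 product=7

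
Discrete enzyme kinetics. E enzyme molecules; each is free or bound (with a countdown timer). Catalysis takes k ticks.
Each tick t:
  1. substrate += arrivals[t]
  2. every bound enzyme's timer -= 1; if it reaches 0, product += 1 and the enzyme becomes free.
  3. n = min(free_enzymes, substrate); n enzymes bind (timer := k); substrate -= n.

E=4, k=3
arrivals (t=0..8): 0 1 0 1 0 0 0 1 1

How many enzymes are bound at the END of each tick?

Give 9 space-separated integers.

Answer: 0 1 1 2 1 1 0 1 2

Derivation:
t=0: arr=0 -> substrate=0 bound=0 product=0
t=1: arr=1 -> substrate=0 bound=1 product=0
t=2: arr=0 -> substrate=0 bound=1 product=0
t=3: arr=1 -> substrate=0 bound=2 product=0
t=4: arr=0 -> substrate=0 bound=1 product=1
t=5: arr=0 -> substrate=0 bound=1 product=1
t=6: arr=0 -> substrate=0 bound=0 product=2
t=7: arr=1 -> substrate=0 bound=1 product=2
t=8: arr=1 -> substrate=0 bound=2 product=2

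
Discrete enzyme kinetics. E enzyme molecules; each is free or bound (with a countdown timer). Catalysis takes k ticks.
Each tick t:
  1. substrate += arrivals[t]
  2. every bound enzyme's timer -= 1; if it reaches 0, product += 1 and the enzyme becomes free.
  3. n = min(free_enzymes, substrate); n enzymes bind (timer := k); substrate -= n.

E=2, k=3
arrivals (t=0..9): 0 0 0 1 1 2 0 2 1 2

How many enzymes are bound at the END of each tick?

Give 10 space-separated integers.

t=0: arr=0 -> substrate=0 bound=0 product=0
t=1: arr=0 -> substrate=0 bound=0 product=0
t=2: arr=0 -> substrate=0 bound=0 product=0
t=3: arr=1 -> substrate=0 bound=1 product=0
t=4: arr=1 -> substrate=0 bound=2 product=0
t=5: arr=2 -> substrate=2 bound=2 product=0
t=6: arr=0 -> substrate=1 bound=2 product=1
t=7: arr=2 -> substrate=2 bound=2 product=2
t=8: arr=1 -> substrate=3 bound=2 product=2
t=9: arr=2 -> substrate=4 bound=2 product=3

Answer: 0 0 0 1 2 2 2 2 2 2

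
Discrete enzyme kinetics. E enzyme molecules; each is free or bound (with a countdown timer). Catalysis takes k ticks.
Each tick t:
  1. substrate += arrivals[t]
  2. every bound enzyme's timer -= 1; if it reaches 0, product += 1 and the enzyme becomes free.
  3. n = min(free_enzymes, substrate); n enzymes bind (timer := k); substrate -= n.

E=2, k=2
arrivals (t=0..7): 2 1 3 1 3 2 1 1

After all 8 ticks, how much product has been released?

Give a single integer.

t=0: arr=2 -> substrate=0 bound=2 product=0
t=1: arr=1 -> substrate=1 bound=2 product=0
t=2: arr=3 -> substrate=2 bound=2 product=2
t=3: arr=1 -> substrate=3 bound=2 product=2
t=4: arr=3 -> substrate=4 bound=2 product=4
t=5: arr=2 -> substrate=6 bound=2 product=4
t=6: arr=1 -> substrate=5 bound=2 product=6
t=7: arr=1 -> substrate=6 bound=2 product=6

Answer: 6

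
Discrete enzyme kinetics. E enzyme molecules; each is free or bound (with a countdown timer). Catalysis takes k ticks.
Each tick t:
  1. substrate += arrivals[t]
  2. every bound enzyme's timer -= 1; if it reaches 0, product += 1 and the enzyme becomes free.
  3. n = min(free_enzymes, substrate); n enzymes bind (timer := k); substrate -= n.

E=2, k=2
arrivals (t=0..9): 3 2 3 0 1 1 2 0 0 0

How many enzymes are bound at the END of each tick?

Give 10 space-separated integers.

t=0: arr=3 -> substrate=1 bound=2 product=0
t=1: arr=2 -> substrate=3 bound=2 product=0
t=2: arr=3 -> substrate=4 bound=2 product=2
t=3: arr=0 -> substrate=4 bound=2 product=2
t=4: arr=1 -> substrate=3 bound=2 product=4
t=5: arr=1 -> substrate=4 bound=2 product=4
t=6: arr=2 -> substrate=4 bound=2 product=6
t=7: arr=0 -> substrate=4 bound=2 product=6
t=8: arr=0 -> substrate=2 bound=2 product=8
t=9: arr=0 -> substrate=2 bound=2 product=8

Answer: 2 2 2 2 2 2 2 2 2 2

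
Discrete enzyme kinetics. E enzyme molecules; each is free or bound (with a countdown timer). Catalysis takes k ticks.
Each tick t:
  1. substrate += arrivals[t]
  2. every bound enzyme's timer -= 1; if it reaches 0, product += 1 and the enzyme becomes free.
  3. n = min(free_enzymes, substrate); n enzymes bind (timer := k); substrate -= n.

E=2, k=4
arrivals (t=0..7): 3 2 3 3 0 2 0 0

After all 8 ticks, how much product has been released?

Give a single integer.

Answer: 2

Derivation:
t=0: arr=3 -> substrate=1 bound=2 product=0
t=1: arr=2 -> substrate=3 bound=2 product=0
t=2: arr=3 -> substrate=6 bound=2 product=0
t=3: arr=3 -> substrate=9 bound=2 product=0
t=4: arr=0 -> substrate=7 bound=2 product=2
t=5: arr=2 -> substrate=9 bound=2 product=2
t=6: arr=0 -> substrate=9 bound=2 product=2
t=7: arr=0 -> substrate=9 bound=2 product=2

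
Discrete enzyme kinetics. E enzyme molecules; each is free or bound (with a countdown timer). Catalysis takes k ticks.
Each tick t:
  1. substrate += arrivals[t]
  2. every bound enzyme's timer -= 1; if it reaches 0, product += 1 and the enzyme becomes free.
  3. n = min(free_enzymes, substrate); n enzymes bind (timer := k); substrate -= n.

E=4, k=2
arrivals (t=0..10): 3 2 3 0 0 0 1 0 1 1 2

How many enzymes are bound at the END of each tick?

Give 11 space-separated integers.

Answer: 3 4 4 4 1 0 1 1 1 2 3

Derivation:
t=0: arr=3 -> substrate=0 bound=3 product=0
t=1: arr=2 -> substrate=1 bound=4 product=0
t=2: arr=3 -> substrate=1 bound=4 product=3
t=3: arr=0 -> substrate=0 bound=4 product=4
t=4: arr=0 -> substrate=0 bound=1 product=7
t=5: arr=0 -> substrate=0 bound=0 product=8
t=6: arr=1 -> substrate=0 bound=1 product=8
t=7: arr=0 -> substrate=0 bound=1 product=8
t=8: arr=1 -> substrate=0 bound=1 product=9
t=9: arr=1 -> substrate=0 bound=2 product=9
t=10: arr=2 -> substrate=0 bound=3 product=10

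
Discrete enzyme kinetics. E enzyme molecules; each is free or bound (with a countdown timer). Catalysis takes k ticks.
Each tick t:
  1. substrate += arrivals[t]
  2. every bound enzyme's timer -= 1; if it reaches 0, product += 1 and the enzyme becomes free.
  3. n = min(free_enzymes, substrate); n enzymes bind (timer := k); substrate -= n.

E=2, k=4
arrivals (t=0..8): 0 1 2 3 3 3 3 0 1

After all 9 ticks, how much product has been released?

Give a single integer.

t=0: arr=0 -> substrate=0 bound=0 product=0
t=1: arr=1 -> substrate=0 bound=1 product=0
t=2: arr=2 -> substrate=1 bound=2 product=0
t=3: arr=3 -> substrate=4 bound=2 product=0
t=4: arr=3 -> substrate=7 bound=2 product=0
t=5: arr=3 -> substrate=9 bound=2 product=1
t=6: arr=3 -> substrate=11 bound=2 product=2
t=7: arr=0 -> substrate=11 bound=2 product=2
t=8: arr=1 -> substrate=12 bound=2 product=2

Answer: 2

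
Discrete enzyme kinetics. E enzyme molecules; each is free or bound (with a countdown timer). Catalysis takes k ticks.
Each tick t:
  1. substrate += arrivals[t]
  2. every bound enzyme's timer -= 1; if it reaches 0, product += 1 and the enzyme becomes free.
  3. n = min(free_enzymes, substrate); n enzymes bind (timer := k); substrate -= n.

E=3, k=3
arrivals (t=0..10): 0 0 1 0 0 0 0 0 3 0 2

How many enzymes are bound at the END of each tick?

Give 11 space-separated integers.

t=0: arr=0 -> substrate=0 bound=0 product=0
t=1: arr=0 -> substrate=0 bound=0 product=0
t=2: arr=1 -> substrate=0 bound=1 product=0
t=3: arr=0 -> substrate=0 bound=1 product=0
t=4: arr=0 -> substrate=0 bound=1 product=0
t=5: arr=0 -> substrate=0 bound=0 product=1
t=6: arr=0 -> substrate=0 bound=0 product=1
t=7: arr=0 -> substrate=0 bound=0 product=1
t=8: arr=3 -> substrate=0 bound=3 product=1
t=9: arr=0 -> substrate=0 bound=3 product=1
t=10: arr=2 -> substrate=2 bound=3 product=1

Answer: 0 0 1 1 1 0 0 0 3 3 3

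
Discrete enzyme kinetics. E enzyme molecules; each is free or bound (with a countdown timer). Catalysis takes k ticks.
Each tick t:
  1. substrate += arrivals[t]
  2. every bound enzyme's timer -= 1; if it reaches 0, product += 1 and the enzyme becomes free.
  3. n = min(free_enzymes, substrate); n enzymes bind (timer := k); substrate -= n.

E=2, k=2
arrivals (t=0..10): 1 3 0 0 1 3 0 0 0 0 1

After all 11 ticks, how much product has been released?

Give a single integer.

t=0: arr=1 -> substrate=0 bound=1 product=0
t=1: arr=3 -> substrate=2 bound=2 product=0
t=2: arr=0 -> substrate=1 bound=2 product=1
t=3: arr=0 -> substrate=0 bound=2 product=2
t=4: arr=1 -> substrate=0 bound=2 product=3
t=5: arr=3 -> substrate=2 bound=2 product=4
t=6: arr=0 -> substrate=1 bound=2 product=5
t=7: arr=0 -> substrate=0 bound=2 product=6
t=8: arr=0 -> substrate=0 bound=1 product=7
t=9: arr=0 -> substrate=0 bound=0 product=8
t=10: arr=1 -> substrate=0 bound=1 product=8

Answer: 8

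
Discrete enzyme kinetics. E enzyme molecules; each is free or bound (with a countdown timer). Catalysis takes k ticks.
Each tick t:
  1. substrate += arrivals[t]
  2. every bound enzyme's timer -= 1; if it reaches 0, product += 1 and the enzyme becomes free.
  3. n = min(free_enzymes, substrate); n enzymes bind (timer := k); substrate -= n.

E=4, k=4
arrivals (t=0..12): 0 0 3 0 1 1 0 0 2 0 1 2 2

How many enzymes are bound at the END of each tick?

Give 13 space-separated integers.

t=0: arr=0 -> substrate=0 bound=0 product=0
t=1: arr=0 -> substrate=0 bound=0 product=0
t=2: arr=3 -> substrate=0 bound=3 product=0
t=3: arr=0 -> substrate=0 bound=3 product=0
t=4: arr=1 -> substrate=0 bound=4 product=0
t=5: arr=1 -> substrate=1 bound=4 product=0
t=6: arr=0 -> substrate=0 bound=2 product=3
t=7: arr=0 -> substrate=0 bound=2 product=3
t=8: arr=2 -> substrate=0 bound=3 product=4
t=9: arr=0 -> substrate=0 bound=3 product=4
t=10: arr=1 -> substrate=0 bound=3 product=5
t=11: arr=2 -> substrate=1 bound=4 product=5
t=12: arr=2 -> substrate=1 bound=4 product=7

Answer: 0 0 3 3 4 4 2 2 3 3 3 4 4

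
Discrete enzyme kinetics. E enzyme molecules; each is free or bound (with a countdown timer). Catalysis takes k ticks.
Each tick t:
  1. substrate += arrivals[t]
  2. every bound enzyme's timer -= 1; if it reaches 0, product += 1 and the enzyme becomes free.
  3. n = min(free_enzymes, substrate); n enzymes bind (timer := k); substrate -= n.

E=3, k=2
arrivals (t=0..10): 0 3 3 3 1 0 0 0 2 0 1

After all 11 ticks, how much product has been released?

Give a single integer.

t=0: arr=0 -> substrate=0 bound=0 product=0
t=1: arr=3 -> substrate=0 bound=3 product=0
t=2: arr=3 -> substrate=3 bound=3 product=0
t=3: arr=3 -> substrate=3 bound=3 product=3
t=4: arr=1 -> substrate=4 bound=3 product=3
t=5: arr=0 -> substrate=1 bound=3 product=6
t=6: arr=0 -> substrate=1 bound=3 product=6
t=7: arr=0 -> substrate=0 bound=1 product=9
t=8: arr=2 -> substrate=0 bound=3 product=9
t=9: arr=0 -> substrate=0 bound=2 product=10
t=10: arr=1 -> substrate=0 bound=1 product=12

Answer: 12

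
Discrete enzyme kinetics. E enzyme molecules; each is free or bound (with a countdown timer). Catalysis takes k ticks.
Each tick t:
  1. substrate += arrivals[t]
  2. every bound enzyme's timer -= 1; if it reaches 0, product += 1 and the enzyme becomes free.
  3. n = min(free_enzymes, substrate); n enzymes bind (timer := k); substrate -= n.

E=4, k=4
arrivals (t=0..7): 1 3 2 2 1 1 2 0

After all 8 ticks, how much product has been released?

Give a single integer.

Answer: 4

Derivation:
t=0: arr=1 -> substrate=0 bound=1 product=0
t=1: arr=3 -> substrate=0 bound=4 product=0
t=2: arr=2 -> substrate=2 bound=4 product=0
t=3: arr=2 -> substrate=4 bound=4 product=0
t=4: arr=1 -> substrate=4 bound=4 product=1
t=5: arr=1 -> substrate=2 bound=4 product=4
t=6: arr=2 -> substrate=4 bound=4 product=4
t=7: arr=0 -> substrate=4 bound=4 product=4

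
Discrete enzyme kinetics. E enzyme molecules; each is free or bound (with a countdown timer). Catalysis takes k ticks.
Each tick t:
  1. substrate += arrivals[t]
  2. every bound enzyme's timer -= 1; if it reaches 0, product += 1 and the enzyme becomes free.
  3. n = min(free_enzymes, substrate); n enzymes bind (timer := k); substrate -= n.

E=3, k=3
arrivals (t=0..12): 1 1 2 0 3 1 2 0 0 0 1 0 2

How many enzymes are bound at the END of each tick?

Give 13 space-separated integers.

Answer: 1 2 3 3 3 3 3 3 3 3 3 2 3

Derivation:
t=0: arr=1 -> substrate=0 bound=1 product=0
t=1: arr=1 -> substrate=0 bound=2 product=0
t=2: arr=2 -> substrate=1 bound=3 product=0
t=3: arr=0 -> substrate=0 bound=3 product=1
t=4: arr=3 -> substrate=2 bound=3 product=2
t=5: arr=1 -> substrate=2 bound=3 product=3
t=6: arr=2 -> substrate=3 bound=3 product=4
t=7: arr=0 -> substrate=2 bound=3 product=5
t=8: arr=0 -> substrate=1 bound=3 product=6
t=9: arr=0 -> substrate=0 bound=3 product=7
t=10: arr=1 -> substrate=0 bound=3 product=8
t=11: arr=0 -> substrate=0 bound=2 product=9
t=12: arr=2 -> substrate=0 bound=3 product=10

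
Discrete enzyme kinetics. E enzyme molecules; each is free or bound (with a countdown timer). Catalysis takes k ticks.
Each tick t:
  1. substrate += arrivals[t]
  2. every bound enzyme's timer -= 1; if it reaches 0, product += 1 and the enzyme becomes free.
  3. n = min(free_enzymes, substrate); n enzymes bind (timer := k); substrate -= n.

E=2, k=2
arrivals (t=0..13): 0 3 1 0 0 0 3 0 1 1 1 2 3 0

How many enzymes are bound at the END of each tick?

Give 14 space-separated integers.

t=0: arr=0 -> substrate=0 bound=0 product=0
t=1: arr=3 -> substrate=1 bound=2 product=0
t=2: arr=1 -> substrate=2 bound=2 product=0
t=3: arr=0 -> substrate=0 bound=2 product=2
t=4: arr=0 -> substrate=0 bound=2 product=2
t=5: arr=0 -> substrate=0 bound=0 product=4
t=6: arr=3 -> substrate=1 bound=2 product=4
t=7: arr=0 -> substrate=1 bound=2 product=4
t=8: arr=1 -> substrate=0 bound=2 product=6
t=9: arr=1 -> substrate=1 bound=2 product=6
t=10: arr=1 -> substrate=0 bound=2 product=8
t=11: arr=2 -> substrate=2 bound=2 product=8
t=12: arr=3 -> substrate=3 bound=2 product=10
t=13: arr=0 -> substrate=3 bound=2 product=10

Answer: 0 2 2 2 2 0 2 2 2 2 2 2 2 2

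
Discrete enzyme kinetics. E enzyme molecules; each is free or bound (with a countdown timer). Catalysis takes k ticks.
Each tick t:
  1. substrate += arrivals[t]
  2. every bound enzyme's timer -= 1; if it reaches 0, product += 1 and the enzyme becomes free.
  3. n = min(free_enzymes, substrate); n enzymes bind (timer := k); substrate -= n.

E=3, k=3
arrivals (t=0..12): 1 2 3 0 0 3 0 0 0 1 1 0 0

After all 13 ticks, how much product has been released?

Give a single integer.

t=0: arr=1 -> substrate=0 bound=1 product=0
t=1: arr=2 -> substrate=0 bound=3 product=0
t=2: arr=3 -> substrate=3 bound=3 product=0
t=3: arr=0 -> substrate=2 bound=3 product=1
t=4: arr=0 -> substrate=0 bound=3 product=3
t=5: arr=3 -> substrate=3 bound=3 product=3
t=6: arr=0 -> substrate=2 bound=3 product=4
t=7: arr=0 -> substrate=0 bound=3 product=6
t=8: arr=0 -> substrate=0 bound=3 product=6
t=9: arr=1 -> substrate=0 bound=3 product=7
t=10: arr=1 -> substrate=0 bound=2 product=9
t=11: arr=0 -> substrate=0 bound=2 product=9
t=12: arr=0 -> substrate=0 bound=1 product=10

Answer: 10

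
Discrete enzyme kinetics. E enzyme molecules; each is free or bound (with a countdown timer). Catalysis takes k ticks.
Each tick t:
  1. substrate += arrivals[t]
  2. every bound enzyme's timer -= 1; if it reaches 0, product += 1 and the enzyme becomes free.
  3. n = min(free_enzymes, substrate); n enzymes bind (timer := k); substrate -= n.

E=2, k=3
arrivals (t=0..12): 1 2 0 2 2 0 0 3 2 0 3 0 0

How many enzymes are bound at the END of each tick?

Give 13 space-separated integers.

t=0: arr=1 -> substrate=0 bound=1 product=0
t=1: arr=2 -> substrate=1 bound=2 product=0
t=2: arr=0 -> substrate=1 bound=2 product=0
t=3: arr=2 -> substrate=2 bound=2 product=1
t=4: arr=2 -> substrate=3 bound=2 product=2
t=5: arr=0 -> substrate=3 bound=2 product=2
t=6: arr=0 -> substrate=2 bound=2 product=3
t=7: arr=3 -> substrate=4 bound=2 product=4
t=8: arr=2 -> substrate=6 bound=2 product=4
t=9: arr=0 -> substrate=5 bound=2 product=5
t=10: arr=3 -> substrate=7 bound=2 product=6
t=11: arr=0 -> substrate=7 bound=2 product=6
t=12: arr=0 -> substrate=6 bound=2 product=7

Answer: 1 2 2 2 2 2 2 2 2 2 2 2 2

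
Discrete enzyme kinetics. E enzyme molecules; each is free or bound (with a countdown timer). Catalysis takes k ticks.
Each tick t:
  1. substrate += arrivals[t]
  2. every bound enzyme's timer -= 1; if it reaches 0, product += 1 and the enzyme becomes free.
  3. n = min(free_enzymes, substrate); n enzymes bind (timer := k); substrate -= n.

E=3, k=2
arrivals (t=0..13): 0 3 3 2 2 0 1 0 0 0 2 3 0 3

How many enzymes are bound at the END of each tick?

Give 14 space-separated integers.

t=0: arr=0 -> substrate=0 bound=0 product=0
t=1: arr=3 -> substrate=0 bound=3 product=0
t=2: arr=3 -> substrate=3 bound=3 product=0
t=3: arr=2 -> substrate=2 bound=3 product=3
t=4: arr=2 -> substrate=4 bound=3 product=3
t=5: arr=0 -> substrate=1 bound=3 product=6
t=6: arr=1 -> substrate=2 bound=3 product=6
t=7: arr=0 -> substrate=0 bound=2 product=9
t=8: arr=0 -> substrate=0 bound=2 product=9
t=9: arr=0 -> substrate=0 bound=0 product=11
t=10: arr=2 -> substrate=0 bound=2 product=11
t=11: arr=3 -> substrate=2 bound=3 product=11
t=12: arr=0 -> substrate=0 bound=3 product=13
t=13: arr=3 -> substrate=2 bound=3 product=14

Answer: 0 3 3 3 3 3 3 2 2 0 2 3 3 3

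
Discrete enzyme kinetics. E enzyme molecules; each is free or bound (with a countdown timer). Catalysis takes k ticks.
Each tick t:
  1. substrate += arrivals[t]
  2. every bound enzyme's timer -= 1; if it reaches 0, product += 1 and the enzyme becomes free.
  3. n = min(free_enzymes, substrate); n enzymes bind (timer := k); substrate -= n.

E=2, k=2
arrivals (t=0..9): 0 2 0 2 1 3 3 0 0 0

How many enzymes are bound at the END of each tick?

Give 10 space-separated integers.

t=0: arr=0 -> substrate=0 bound=0 product=0
t=1: arr=2 -> substrate=0 bound=2 product=0
t=2: arr=0 -> substrate=0 bound=2 product=0
t=3: arr=2 -> substrate=0 bound=2 product=2
t=4: arr=1 -> substrate=1 bound=2 product=2
t=5: arr=3 -> substrate=2 bound=2 product=4
t=6: arr=3 -> substrate=5 bound=2 product=4
t=7: arr=0 -> substrate=3 bound=2 product=6
t=8: arr=0 -> substrate=3 bound=2 product=6
t=9: arr=0 -> substrate=1 bound=2 product=8

Answer: 0 2 2 2 2 2 2 2 2 2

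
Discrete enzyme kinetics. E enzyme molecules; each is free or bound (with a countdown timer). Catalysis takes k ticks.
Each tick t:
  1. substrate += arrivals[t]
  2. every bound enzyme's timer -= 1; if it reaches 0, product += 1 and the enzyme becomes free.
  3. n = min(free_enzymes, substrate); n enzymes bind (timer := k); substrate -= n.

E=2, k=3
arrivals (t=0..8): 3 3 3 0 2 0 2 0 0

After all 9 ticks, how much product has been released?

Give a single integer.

t=0: arr=3 -> substrate=1 bound=2 product=0
t=1: arr=3 -> substrate=4 bound=2 product=0
t=2: arr=3 -> substrate=7 bound=2 product=0
t=3: arr=0 -> substrate=5 bound=2 product=2
t=4: arr=2 -> substrate=7 bound=2 product=2
t=5: arr=0 -> substrate=7 bound=2 product=2
t=6: arr=2 -> substrate=7 bound=2 product=4
t=7: arr=0 -> substrate=7 bound=2 product=4
t=8: arr=0 -> substrate=7 bound=2 product=4

Answer: 4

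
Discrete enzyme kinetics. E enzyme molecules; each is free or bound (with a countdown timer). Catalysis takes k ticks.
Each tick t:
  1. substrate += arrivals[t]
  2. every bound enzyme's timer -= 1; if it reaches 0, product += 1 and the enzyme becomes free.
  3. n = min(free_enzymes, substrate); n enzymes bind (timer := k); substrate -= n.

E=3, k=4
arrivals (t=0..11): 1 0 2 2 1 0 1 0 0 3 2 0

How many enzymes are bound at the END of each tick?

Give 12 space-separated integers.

Answer: 1 1 3 3 3 3 3 3 3 3 3 3

Derivation:
t=0: arr=1 -> substrate=0 bound=1 product=0
t=1: arr=0 -> substrate=0 bound=1 product=0
t=2: arr=2 -> substrate=0 bound=3 product=0
t=3: arr=2 -> substrate=2 bound=3 product=0
t=4: arr=1 -> substrate=2 bound=3 product=1
t=5: arr=0 -> substrate=2 bound=3 product=1
t=6: arr=1 -> substrate=1 bound=3 product=3
t=7: arr=0 -> substrate=1 bound=3 product=3
t=8: arr=0 -> substrate=0 bound=3 product=4
t=9: arr=3 -> substrate=3 bound=3 product=4
t=10: arr=2 -> substrate=3 bound=3 product=6
t=11: arr=0 -> substrate=3 bound=3 product=6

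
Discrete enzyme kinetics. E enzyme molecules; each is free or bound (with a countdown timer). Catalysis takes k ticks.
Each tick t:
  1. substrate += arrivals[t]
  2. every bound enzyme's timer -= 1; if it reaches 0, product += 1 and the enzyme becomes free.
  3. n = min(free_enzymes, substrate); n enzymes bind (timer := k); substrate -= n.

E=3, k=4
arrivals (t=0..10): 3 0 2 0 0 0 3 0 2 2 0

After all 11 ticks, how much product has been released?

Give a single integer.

Answer: 6

Derivation:
t=0: arr=3 -> substrate=0 bound=3 product=0
t=1: arr=0 -> substrate=0 bound=3 product=0
t=2: arr=2 -> substrate=2 bound=3 product=0
t=3: arr=0 -> substrate=2 bound=3 product=0
t=4: arr=0 -> substrate=0 bound=2 product=3
t=5: arr=0 -> substrate=0 bound=2 product=3
t=6: arr=3 -> substrate=2 bound=3 product=3
t=7: arr=0 -> substrate=2 bound=3 product=3
t=8: arr=2 -> substrate=2 bound=3 product=5
t=9: arr=2 -> substrate=4 bound=3 product=5
t=10: arr=0 -> substrate=3 bound=3 product=6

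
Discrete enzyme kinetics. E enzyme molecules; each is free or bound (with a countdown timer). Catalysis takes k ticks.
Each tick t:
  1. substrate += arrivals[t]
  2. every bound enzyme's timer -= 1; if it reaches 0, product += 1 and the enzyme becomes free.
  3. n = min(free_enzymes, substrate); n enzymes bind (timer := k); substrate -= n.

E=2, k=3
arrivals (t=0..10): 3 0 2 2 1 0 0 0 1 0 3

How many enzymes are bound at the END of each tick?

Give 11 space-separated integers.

t=0: arr=3 -> substrate=1 bound=2 product=0
t=1: arr=0 -> substrate=1 bound=2 product=0
t=2: arr=2 -> substrate=3 bound=2 product=0
t=3: arr=2 -> substrate=3 bound=2 product=2
t=4: arr=1 -> substrate=4 bound=2 product=2
t=5: arr=0 -> substrate=4 bound=2 product=2
t=6: arr=0 -> substrate=2 bound=2 product=4
t=7: arr=0 -> substrate=2 bound=2 product=4
t=8: arr=1 -> substrate=3 bound=2 product=4
t=9: arr=0 -> substrate=1 bound=2 product=6
t=10: arr=3 -> substrate=4 bound=2 product=6

Answer: 2 2 2 2 2 2 2 2 2 2 2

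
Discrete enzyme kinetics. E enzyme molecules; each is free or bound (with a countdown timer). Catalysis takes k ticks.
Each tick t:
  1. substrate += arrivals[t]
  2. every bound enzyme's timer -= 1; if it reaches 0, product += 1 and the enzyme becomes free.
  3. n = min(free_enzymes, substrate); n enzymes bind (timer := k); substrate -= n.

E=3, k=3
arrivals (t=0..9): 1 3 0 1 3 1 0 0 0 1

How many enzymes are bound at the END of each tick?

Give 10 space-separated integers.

Answer: 1 3 3 3 3 3 3 3 3 3

Derivation:
t=0: arr=1 -> substrate=0 bound=1 product=0
t=1: arr=3 -> substrate=1 bound=3 product=0
t=2: arr=0 -> substrate=1 bound=3 product=0
t=3: arr=1 -> substrate=1 bound=3 product=1
t=4: arr=3 -> substrate=2 bound=3 product=3
t=5: arr=1 -> substrate=3 bound=3 product=3
t=6: arr=0 -> substrate=2 bound=3 product=4
t=7: arr=0 -> substrate=0 bound=3 product=6
t=8: arr=0 -> substrate=0 bound=3 product=6
t=9: arr=1 -> substrate=0 bound=3 product=7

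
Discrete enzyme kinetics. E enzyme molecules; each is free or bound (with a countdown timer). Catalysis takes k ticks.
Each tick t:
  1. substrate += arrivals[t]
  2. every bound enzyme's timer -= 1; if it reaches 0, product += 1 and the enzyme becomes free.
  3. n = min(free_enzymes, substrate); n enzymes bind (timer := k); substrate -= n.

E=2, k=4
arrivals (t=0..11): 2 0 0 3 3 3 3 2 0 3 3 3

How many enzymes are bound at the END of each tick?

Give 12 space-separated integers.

Answer: 2 2 2 2 2 2 2 2 2 2 2 2

Derivation:
t=0: arr=2 -> substrate=0 bound=2 product=0
t=1: arr=0 -> substrate=0 bound=2 product=0
t=2: arr=0 -> substrate=0 bound=2 product=0
t=3: arr=3 -> substrate=3 bound=2 product=0
t=4: arr=3 -> substrate=4 bound=2 product=2
t=5: arr=3 -> substrate=7 bound=2 product=2
t=6: arr=3 -> substrate=10 bound=2 product=2
t=7: arr=2 -> substrate=12 bound=2 product=2
t=8: arr=0 -> substrate=10 bound=2 product=4
t=9: arr=3 -> substrate=13 bound=2 product=4
t=10: arr=3 -> substrate=16 bound=2 product=4
t=11: arr=3 -> substrate=19 bound=2 product=4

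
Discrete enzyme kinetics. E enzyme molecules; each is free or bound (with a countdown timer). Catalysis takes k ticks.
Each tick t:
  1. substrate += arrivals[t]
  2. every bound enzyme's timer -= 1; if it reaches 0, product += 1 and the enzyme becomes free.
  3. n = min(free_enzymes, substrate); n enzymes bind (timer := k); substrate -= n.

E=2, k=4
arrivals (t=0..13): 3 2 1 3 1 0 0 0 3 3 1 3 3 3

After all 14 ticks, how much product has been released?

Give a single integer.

t=0: arr=3 -> substrate=1 bound=2 product=0
t=1: arr=2 -> substrate=3 bound=2 product=0
t=2: arr=1 -> substrate=4 bound=2 product=0
t=3: arr=3 -> substrate=7 bound=2 product=0
t=4: arr=1 -> substrate=6 bound=2 product=2
t=5: arr=0 -> substrate=6 bound=2 product=2
t=6: arr=0 -> substrate=6 bound=2 product=2
t=7: arr=0 -> substrate=6 bound=2 product=2
t=8: arr=3 -> substrate=7 bound=2 product=4
t=9: arr=3 -> substrate=10 bound=2 product=4
t=10: arr=1 -> substrate=11 bound=2 product=4
t=11: arr=3 -> substrate=14 bound=2 product=4
t=12: arr=3 -> substrate=15 bound=2 product=6
t=13: arr=3 -> substrate=18 bound=2 product=6

Answer: 6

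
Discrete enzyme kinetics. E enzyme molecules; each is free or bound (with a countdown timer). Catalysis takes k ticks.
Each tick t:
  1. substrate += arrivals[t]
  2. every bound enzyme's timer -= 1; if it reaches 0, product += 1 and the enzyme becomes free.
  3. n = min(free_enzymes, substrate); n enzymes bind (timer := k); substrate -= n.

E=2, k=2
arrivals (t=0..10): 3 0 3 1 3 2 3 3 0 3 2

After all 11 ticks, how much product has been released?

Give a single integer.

Answer: 10

Derivation:
t=0: arr=3 -> substrate=1 bound=2 product=0
t=1: arr=0 -> substrate=1 bound=2 product=0
t=2: arr=3 -> substrate=2 bound=2 product=2
t=3: arr=1 -> substrate=3 bound=2 product=2
t=4: arr=3 -> substrate=4 bound=2 product=4
t=5: arr=2 -> substrate=6 bound=2 product=4
t=6: arr=3 -> substrate=7 bound=2 product=6
t=7: arr=3 -> substrate=10 bound=2 product=6
t=8: arr=0 -> substrate=8 bound=2 product=8
t=9: arr=3 -> substrate=11 bound=2 product=8
t=10: arr=2 -> substrate=11 bound=2 product=10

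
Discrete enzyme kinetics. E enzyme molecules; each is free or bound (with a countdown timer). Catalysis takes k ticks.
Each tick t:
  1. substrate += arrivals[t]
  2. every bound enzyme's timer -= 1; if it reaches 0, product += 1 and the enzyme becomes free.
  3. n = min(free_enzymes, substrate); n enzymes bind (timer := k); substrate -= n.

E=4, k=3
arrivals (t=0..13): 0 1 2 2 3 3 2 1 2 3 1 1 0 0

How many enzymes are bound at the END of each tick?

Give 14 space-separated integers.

t=0: arr=0 -> substrate=0 bound=0 product=0
t=1: arr=1 -> substrate=0 bound=1 product=0
t=2: arr=2 -> substrate=0 bound=3 product=0
t=3: arr=2 -> substrate=1 bound=4 product=0
t=4: arr=3 -> substrate=3 bound=4 product=1
t=5: arr=3 -> substrate=4 bound=4 product=3
t=6: arr=2 -> substrate=5 bound=4 product=4
t=7: arr=1 -> substrate=5 bound=4 product=5
t=8: arr=2 -> substrate=5 bound=4 product=7
t=9: arr=3 -> substrate=7 bound=4 product=8
t=10: arr=1 -> substrate=7 bound=4 product=9
t=11: arr=1 -> substrate=6 bound=4 product=11
t=12: arr=0 -> substrate=5 bound=4 product=12
t=13: arr=0 -> substrate=4 bound=4 product=13

Answer: 0 1 3 4 4 4 4 4 4 4 4 4 4 4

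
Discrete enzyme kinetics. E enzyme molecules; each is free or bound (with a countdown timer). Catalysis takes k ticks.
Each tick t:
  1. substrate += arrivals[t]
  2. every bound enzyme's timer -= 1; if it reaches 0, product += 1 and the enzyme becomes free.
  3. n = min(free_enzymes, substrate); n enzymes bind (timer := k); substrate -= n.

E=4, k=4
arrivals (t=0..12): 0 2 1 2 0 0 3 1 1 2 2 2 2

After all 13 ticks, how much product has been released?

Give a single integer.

Answer: 8

Derivation:
t=0: arr=0 -> substrate=0 bound=0 product=0
t=1: arr=2 -> substrate=0 bound=2 product=0
t=2: arr=1 -> substrate=0 bound=3 product=0
t=3: arr=2 -> substrate=1 bound=4 product=0
t=4: arr=0 -> substrate=1 bound=4 product=0
t=5: arr=0 -> substrate=0 bound=3 product=2
t=6: arr=3 -> substrate=1 bound=4 product=3
t=7: arr=1 -> substrate=1 bound=4 product=4
t=8: arr=1 -> substrate=2 bound=4 product=4
t=9: arr=2 -> substrate=3 bound=4 product=5
t=10: arr=2 -> substrate=3 bound=4 product=7
t=11: arr=2 -> substrate=4 bound=4 product=8
t=12: arr=2 -> substrate=6 bound=4 product=8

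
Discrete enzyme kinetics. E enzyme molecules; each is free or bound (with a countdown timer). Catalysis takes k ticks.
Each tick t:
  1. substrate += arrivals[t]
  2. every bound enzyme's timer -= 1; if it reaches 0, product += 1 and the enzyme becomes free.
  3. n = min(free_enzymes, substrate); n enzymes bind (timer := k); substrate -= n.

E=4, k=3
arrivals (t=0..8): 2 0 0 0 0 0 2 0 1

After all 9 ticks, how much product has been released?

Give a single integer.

t=0: arr=2 -> substrate=0 bound=2 product=0
t=1: arr=0 -> substrate=0 bound=2 product=0
t=2: arr=0 -> substrate=0 bound=2 product=0
t=3: arr=0 -> substrate=0 bound=0 product=2
t=4: arr=0 -> substrate=0 bound=0 product=2
t=5: arr=0 -> substrate=0 bound=0 product=2
t=6: arr=2 -> substrate=0 bound=2 product=2
t=7: arr=0 -> substrate=0 bound=2 product=2
t=8: arr=1 -> substrate=0 bound=3 product=2

Answer: 2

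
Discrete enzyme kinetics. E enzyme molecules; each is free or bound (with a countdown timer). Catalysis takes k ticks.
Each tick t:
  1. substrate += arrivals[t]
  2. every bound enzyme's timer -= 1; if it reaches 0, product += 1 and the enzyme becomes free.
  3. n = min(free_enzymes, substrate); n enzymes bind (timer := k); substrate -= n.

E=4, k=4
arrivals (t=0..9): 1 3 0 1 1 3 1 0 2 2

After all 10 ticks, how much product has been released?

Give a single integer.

t=0: arr=1 -> substrate=0 bound=1 product=0
t=1: arr=3 -> substrate=0 bound=4 product=0
t=2: arr=0 -> substrate=0 bound=4 product=0
t=3: arr=1 -> substrate=1 bound=4 product=0
t=4: arr=1 -> substrate=1 bound=4 product=1
t=5: arr=3 -> substrate=1 bound=4 product=4
t=6: arr=1 -> substrate=2 bound=4 product=4
t=7: arr=0 -> substrate=2 bound=4 product=4
t=8: arr=2 -> substrate=3 bound=4 product=5
t=9: arr=2 -> substrate=2 bound=4 product=8

Answer: 8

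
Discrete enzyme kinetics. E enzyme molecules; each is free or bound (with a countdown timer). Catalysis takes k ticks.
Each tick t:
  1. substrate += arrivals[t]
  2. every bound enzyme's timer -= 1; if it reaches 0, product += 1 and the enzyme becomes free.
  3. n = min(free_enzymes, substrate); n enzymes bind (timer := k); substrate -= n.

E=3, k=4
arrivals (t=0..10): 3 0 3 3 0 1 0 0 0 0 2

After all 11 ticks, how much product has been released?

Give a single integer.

Answer: 6

Derivation:
t=0: arr=3 -> substrate=0 bound=3 product=0
t=1: arr=0 -> substrate=0 bound=3 product=0
t=2: arr=3 -> substrate=3 bound=3 product=0
t=3: arr=3 -> substrate=6 bound=3 product=0
t=4: arr=0 -> substrate=3 bound=3 product=3
t=5: arr=1 -> substrate=4 bound=3 product=3
t=6: arr=0 -> substrate=4 bound=3 product=3
t=7: arr=0 -> substrate=4 bound=3 product=3
t=8: arr=0 -> substrate=1 bound=3 product=6
t=9: arr=0 -> substrate=1 bound=3 product=6
t=10: arr=2 -> substrate=3 bound=3 product=6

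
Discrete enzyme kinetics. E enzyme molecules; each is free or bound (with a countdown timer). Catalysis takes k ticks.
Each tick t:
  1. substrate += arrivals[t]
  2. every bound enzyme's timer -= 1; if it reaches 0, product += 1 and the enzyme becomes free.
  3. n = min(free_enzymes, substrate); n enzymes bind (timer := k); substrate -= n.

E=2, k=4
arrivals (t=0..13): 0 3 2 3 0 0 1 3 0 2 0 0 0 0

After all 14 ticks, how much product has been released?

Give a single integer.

Answer: 6

Derivation:
t=0: arr=0 -> substrate=0 bound=0 product=0
t=1: arr=3 -> substrate=1 bound=2 product=0
t=2: arr=2 -> substrate=3 bound=2 product=0
t=3: arr=3 -> substrate=6 bound=2 product=0
t=4: arr=0 -> substrate=6 bound=2 product=0
t=5: arr=0 -> substrate=4 bound=2 product=2
t=6: arr=1 -> substrate=5 bound=2 product=2
t=7: arr=3 -> substrate=8 bound=2 product=2
t=8: arr=0 -> substrate=8 bound=2 product=2
t=9: arr=2 -> substrate=8 bound=2 product=4
t=10: arr=0 -> substrate=8 bound=2 product=4
t=11: arr=0 -> substrate=8 bound=2 product=4
t=12: arr=0 -> substrate=8 bound=2 product=4
t=13: arr=0 -> substrate=6 bound=2 product=6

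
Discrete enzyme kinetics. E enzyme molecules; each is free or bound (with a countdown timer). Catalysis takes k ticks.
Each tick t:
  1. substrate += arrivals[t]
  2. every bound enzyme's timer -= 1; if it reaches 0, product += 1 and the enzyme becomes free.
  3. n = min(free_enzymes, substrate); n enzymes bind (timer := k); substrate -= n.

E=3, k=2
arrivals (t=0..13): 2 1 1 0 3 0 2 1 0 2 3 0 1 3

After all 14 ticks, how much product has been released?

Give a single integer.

t=0: arr=2 -> substrate=0 bound=2 product=0
t=1: arr=1 -> substrate=0 bound=3 product=0
t=2: arr=1 -> substrate=0 bound=2 product=2
t=3: arr=0 -> substrate=0 bound=1 product=3
t=4: arr=3 -> substrate=0 bound=3 product=4
t=5: arr=0 -> substrate=0 bound=3 product=4
t=6: arr=2 -> substrate=0 bound=2 product=7
t=7: arr=1 -> substrate=0 bound=3 product=7
t=8: arr=0 -> substrate=0 bound=1 product=9
t=9: arr=2 -> substrate=0 bound=2 product=10
t=10: arr=3 -> substrate=2 bound=3 product=10
t=11: arr=0 -> substrate=0 bound=3 product=12
t=12: arr=1 -> substrate=0 bound=3 product=13
t=13: arr=3 -> substrate=1 bound=3 product=15

Answer: 15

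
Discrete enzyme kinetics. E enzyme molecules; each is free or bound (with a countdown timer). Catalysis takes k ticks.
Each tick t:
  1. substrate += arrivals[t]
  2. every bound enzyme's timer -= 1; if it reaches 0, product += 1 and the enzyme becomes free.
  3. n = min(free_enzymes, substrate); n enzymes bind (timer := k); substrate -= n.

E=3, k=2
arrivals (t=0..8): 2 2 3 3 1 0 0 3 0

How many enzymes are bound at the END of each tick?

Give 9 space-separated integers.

t=0: arr=2 -> substrate=0 bound=2 product=0
t=1: arr=2 -> substrate=1 bound=3 product=0
t=2: arr=3 -> substrate=2 bound=3 product=2
t=3: arr=3 -> substrate=4 bound=3 product=3
t=4: arr=1 -> substrate=3 bound=3 product=5
t=5: arr=0 -> substrate=2 bound=3 product=6
t=6: arr=0 -> substrate=0 bound=3 product=8
t=7: arr=3 -> substrate=2 bound=3 product=9
t=8: arr=0 -> substrate=0 bound=3 product=11

Answer: 2 3 3 3 3 3 3 3 3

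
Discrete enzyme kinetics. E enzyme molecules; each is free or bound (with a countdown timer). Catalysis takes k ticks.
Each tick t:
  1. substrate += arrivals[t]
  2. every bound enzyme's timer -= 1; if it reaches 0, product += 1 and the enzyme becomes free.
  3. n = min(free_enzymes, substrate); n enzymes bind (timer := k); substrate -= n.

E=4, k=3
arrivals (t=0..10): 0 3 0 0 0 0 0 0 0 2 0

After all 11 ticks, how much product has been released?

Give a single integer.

Answer: 3

Derivation:
t=0: arr=0 -> substrate=0 bound=0 product=0
t=1: arr=3 -> substrate=0 bound=3 product=0
t=2: arr=0 -> substrate=0 bound=3 product=0
t=3: arr=0 -> substrate=0 bound=3 product=0
t=4: arr=0 -> substrate=0 bound=0 product=3
t=5: arr=0 -> substrate=0 bound=0 product=3
t=6: arr=0 -> substrate=0 bound=0 product=3
t=7: arr=0 -> substrate=0 bound=0 product=3
t=8: arr=0 -> substrate=0 bound=0 product=3
t=9: arr=2 -> substrate=0 bound=2 product=3
t=10: arr=0 -> substrate=0 bound=2 product=3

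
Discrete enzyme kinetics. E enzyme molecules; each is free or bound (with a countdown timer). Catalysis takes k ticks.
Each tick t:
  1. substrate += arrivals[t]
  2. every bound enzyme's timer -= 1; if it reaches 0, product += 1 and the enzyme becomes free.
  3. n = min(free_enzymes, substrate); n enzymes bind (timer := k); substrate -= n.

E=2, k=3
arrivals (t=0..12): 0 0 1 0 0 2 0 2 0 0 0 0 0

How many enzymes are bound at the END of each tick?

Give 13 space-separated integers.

Answer: 0 0 1 1 1 2 2 2 2 2 2 0 0

Derivation:
t=0: arr=0 -> substrate=0 bound=0 product=0
t=1: arr=0 -> substrate=0 bound=0 product=0
t=2: arr=1 -> substrate=0 bound=1 product=0
t=3: arr=0 -> substrate=0 bound=1 product=0
t=4: arr=0 -> substrate=0 bound=1 product=0
t=5: arr=2 -> substrate=0 bound=2 product=1
t=6: arr=0 -> substrate=0 bound=2 product=1
t=7: arr=2 -> substrate=2 bound=2 product=1
t=8: arr=0 -> substrate=0 bound=2 product=3
t=9: arr=0 -> substrate=0 bound=2 product=3
t=10: arr=0 -> substrate=0 bound=2 product=3
t=11: arr=0 -> substrate=0 bound=0 product=5
t=12: arr=0 -> substrate=0 bound=0 product=5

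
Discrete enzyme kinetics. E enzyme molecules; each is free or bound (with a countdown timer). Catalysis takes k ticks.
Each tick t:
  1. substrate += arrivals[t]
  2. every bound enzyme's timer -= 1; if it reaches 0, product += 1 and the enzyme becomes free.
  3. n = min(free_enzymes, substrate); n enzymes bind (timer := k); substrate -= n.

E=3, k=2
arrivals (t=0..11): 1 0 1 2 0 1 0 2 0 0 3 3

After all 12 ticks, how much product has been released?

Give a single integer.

t=0: arr=1 -> substrate=0 bound=1 product=0
t=1: arr=0 -> substrate=0 bound=1 product=0
t=2: arr=1 -> substrate=0 bound=1 product=1
t=3: arr=2 -> substrate=0 bound=3 product=1
t=4: arr=0 -> substrate=0 bound=2 product=2
t=5: arr=1 -> substrate=0 bound=1 product=4
t=6: arr=0 -> substrate=0 bound=1 product=4
t=7: arr=2 -> substrate=0 bound=2 product=5
t=8: arr=0 -> substrate=0 bound=2 product=5
t=9: arr=0 -> substrate=0 bound=0 product=7
t=10: arr=3 -> substrate=0 bound=3 product=7
t=11: arr=3 -> substrate=3 bound=3 product=7

Answer: 7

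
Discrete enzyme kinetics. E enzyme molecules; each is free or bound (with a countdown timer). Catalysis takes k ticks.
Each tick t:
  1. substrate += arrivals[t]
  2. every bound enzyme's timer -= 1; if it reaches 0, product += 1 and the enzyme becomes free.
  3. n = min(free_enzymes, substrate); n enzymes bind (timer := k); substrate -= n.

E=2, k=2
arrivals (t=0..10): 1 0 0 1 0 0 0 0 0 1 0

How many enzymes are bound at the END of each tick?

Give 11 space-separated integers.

Answer: 1 1 0 1 1 0 0 0 0 1 1

Derivation:
t=0: arr=1 -> substrate=0 bound=1 product=0
t=1: arr=0 -> substrate=0 bound=1 product=0
t=2: arr=0 -> substrate=0 bound=0 product=1
t=3: arr=1 -> substrate=0 bound=1 product=1
t=4: arr=0 -> substrate=0 bound=1 product=1
t=5: arr=0 -> substrate=0 bound=0 product=2
t=6: arr=0 -> substrate=0 bound=0 product=2
t=7: arr=0 -> substrate=0 bound=0 product=2
t=8: arr=0 -> substrate=0 bound=0 product=2
t=9: arr=1 -> substrate=0 bound=1 product=2
t=10: arr=0 -> substrate=0 bound=1 product=2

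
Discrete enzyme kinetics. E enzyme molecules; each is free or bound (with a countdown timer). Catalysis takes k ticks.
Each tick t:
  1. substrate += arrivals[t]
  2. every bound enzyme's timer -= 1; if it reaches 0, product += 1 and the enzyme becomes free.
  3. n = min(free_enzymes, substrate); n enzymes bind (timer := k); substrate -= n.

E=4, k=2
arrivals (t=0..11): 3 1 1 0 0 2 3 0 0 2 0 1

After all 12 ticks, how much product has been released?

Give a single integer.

Answer: 12

Derivation:
t=0: arr=3 -> substrate=0 bound=3 product=0
t=1: arr=1 -> substrate=0 bound=4 product=0
t=2: arr=1 -> substrate=0 bound=2 product=3
t=3: arr=0 -> substrate=0 bound=1 product=4
t=4: arr=0 -> substrate=0 bound=0 product=5
t=5: arr=2 -> substrate=0 bound=2 product=5
t=6: arr=3 -> substrate=1 bound=4 product=5
t=7: arr=0 -> substrate=0 bound=3 product=7
t=8: arr=0 -> substrate=0 bound=1 product=9
t=9: arr=2 -> substrate=0 bound=2 product=10
t=10: arr=0 -> substrate=0 bound=2 product=10
t=11: arr=1 -> substrate=0 bound=1 product=12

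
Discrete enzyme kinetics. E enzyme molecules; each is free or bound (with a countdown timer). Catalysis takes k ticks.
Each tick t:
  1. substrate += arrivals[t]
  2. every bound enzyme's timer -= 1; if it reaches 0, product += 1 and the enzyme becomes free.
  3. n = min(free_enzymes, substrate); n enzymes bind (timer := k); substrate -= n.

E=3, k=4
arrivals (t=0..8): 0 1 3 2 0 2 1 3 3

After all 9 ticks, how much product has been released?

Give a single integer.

Answer: 3

Derivation:
t=0: arr=0 -> substrate=0 bound=0 product=0
t=1: arr=1 -> substrate=0 bound=1 product=0
t=2: arr=3 -> substrate=1 bound=3 product=0
t=3: arr=2 -> substrate=3 bound=3 product=0
t=4: arr=0 -> substrate=3 bound=3 product=0
t=5: arr=2 -> substrate=4 bound=3 product=1
t=6: arr=1 -> substrate=3 bound=3 product=3
t=7: arr=3 -> substrate=6 bound=3 product=3
t=8: arr=3 -> substrate=9 bound=3 product=3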